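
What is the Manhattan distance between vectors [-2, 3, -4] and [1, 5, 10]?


d = sum of absolute differences: |-2-1|=3 + |3-5|=2 + |-4-10|=14 = 19.

19


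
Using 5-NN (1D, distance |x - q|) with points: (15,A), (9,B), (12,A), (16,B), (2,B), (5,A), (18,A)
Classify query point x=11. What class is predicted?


Distances: |15-11|=4, |9-11|=2, |12-11|=1, |16-11|=5, |2-11|=9, |5-11|=6, |18-11|=7. 5 nearest: (12,A), (9,B), (15,A), (16,B), (5,A). Counts: {'A': 3, 'B': 2}. Majority class: A.

A


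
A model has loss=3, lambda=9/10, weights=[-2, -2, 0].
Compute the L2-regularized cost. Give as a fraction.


L2 sq norm = sum(w^2) = 8. J = 3 + 9/10 * 8 = 51/5.

51/5


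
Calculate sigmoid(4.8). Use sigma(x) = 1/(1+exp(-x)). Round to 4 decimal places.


sigma(4.8) = 1/(1+e^(-4.8)) = 1/(1+0.008230) = 1/1.008230 = 0.9918.

0.9918


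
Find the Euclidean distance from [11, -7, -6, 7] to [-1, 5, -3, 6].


d = sqrt(sum of squared differences). (11--1)^2=144, (-7-5)^2=144, (-6--3)^2=9, (7-6)^2=1. Sum = 298.

sqrt(298)


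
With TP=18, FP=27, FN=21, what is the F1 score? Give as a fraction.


Precision = 18/45 = 2/5. Recall = 18/39 = 6/13. F1 = 2*P*R/(P+R) = 3/7.

3/7


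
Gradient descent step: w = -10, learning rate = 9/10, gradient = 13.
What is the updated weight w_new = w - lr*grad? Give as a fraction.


w_new = -10 - 9/10 * 13 = -10 - 117/10 = -217/10.

-217/10


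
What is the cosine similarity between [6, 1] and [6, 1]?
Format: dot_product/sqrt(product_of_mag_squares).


dot = 37. |a|^2 = 37, |b|^2 = 37. cos = 37/sqrt(1369).

37/sqrt(1369)


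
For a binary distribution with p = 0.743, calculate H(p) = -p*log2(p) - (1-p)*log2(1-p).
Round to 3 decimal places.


H = -0.743*log2(0.743) - 0.257*log2(0.257) = 0.822.

0.822


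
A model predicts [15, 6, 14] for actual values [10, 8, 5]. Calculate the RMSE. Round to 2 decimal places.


MSE = 36.6667. RMSE = sqrt(36.6667) = 6.06.

6.06


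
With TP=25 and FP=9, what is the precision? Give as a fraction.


Precision = TP / (TP + FP) = 25 / 34 = 25/34.

25/34


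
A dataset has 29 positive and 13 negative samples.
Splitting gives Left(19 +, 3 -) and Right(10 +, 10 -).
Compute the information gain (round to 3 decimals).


H(parent) = 0.8926. H(left) = 0.5746, H(right) = 1.0000. Weighted = (22/42)*0.5746 + (20/42)*1.0000 = 0.7772. IG = 0.8926 - 0.7772 = 0.1154, which rounds to 0.115.

0.115


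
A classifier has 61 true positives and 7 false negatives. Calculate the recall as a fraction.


Recall = TP / (TP + FN) = 61 / 68 = 61/68.

61/68


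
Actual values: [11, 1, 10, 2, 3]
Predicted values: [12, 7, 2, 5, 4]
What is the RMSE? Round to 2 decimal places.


MSE = 22.2000. RMSE = sqrt(22.2000) = 4.71.

4.71


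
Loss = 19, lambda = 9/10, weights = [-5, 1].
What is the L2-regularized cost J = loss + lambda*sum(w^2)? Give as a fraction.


L2 sq norm = sum(w^2) = 26. J = 19 + 9/10 * 26 = 212/5.

212/5


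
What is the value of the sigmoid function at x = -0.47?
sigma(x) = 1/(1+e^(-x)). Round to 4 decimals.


sigma(-0.47) = 1/(1+e^(0.47)) = 1/(1+1.599994) = 1/2.599994 = 0.3846.

0.3846


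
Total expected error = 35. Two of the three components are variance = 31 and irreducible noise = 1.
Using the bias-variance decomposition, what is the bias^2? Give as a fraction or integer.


Total error = bias^2 + variance + irreducible noise. So bias^2 = 35 - 31 - 1 = 3.

3


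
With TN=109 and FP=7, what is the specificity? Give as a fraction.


Specificity = TN / (TN + FP) = 109 / 116 = 109/116.

109/116


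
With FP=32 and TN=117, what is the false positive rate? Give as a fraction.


FPR = FP / (FP + TN) = 32 / 149 = 32/149.

32/149


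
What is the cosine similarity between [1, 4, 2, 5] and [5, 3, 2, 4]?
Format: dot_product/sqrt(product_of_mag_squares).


dot = 41. |a|^2 = 46, |b|^2 = 54. cos = 41/sqrt(2484).

41/sqrt(2484)


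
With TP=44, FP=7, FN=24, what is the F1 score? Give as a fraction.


Precision = 44/51 = 44/51. Recall = 44/68 = 11/17. F1 = 2*P*R/(P+R) = 88/119.

88/119


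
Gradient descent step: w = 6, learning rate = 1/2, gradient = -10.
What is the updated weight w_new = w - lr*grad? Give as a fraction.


w_new = 6 - 1/2 * -10 = 6 - -5 = 11.

11


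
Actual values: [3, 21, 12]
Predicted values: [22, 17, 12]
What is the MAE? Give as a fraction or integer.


MAE = (1/3) * (|3-22|=19 + |21-17|=4 + |12-12|=0). Sum = 23. MAE = 23/3.

23/3


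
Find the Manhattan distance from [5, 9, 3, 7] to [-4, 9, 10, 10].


d = sum of absolute differences: |5--4|=9 + |9-9|=0 + |3-10|=7 + |7-10|=3 = 19.

19


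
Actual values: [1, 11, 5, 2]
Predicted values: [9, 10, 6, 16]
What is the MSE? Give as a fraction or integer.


MSE = (1/4) * ((1-9)^2=64 + (11-10)^2=1 + (5-6)^2=1 + (2-16)^2=196). Sum = 262. MSE = 131/2.

131/2


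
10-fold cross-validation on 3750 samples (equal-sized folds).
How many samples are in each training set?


Each validation fold has 3750/10 = 375 samples. Training set = 3750 - 375 = 3375.

3375


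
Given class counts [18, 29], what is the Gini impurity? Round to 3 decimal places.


Total = 47. Proportions: 18/47, 29/47. sum(p_i^2) = 0.5274. Gini = 1 - 0.5274 = 0.4726, which rounds to 0.473.

0.473


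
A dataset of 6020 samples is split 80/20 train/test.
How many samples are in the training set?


Test set = 6020 * 20% = 1204. Training set = 6020 - 1204 = 4816.

4816


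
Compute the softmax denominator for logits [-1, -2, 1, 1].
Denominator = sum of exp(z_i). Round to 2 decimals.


Denom = e^-1=0.3679 + e^-2=0.1353 + e^1=2.7183 + e^1=2.7183. Sum = 5.9398, which rounds to 5.94.

5.94


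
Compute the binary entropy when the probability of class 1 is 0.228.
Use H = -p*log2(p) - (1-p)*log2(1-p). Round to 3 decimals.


H = -0.228*log2(0.228) - 0.772*log2(0.772) = 0.775.

0.775


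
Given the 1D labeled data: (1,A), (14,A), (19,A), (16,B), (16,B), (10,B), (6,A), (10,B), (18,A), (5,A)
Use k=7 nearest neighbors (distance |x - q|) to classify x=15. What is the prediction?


Distances: |1-15|=14, |14-15|=1, |19-15|=4, |16-15|=1, |16-15|=1, |10-15|=5, |6-15|=9, |10-15|=5, |18-15|=3, |5-15|=10. 7 nearest: (14,A), (16,B), (16,B), (18,A), (19,A), (10,B), (10,B). Counts: {'A': 3, 'B': 4}. Majority class: B.

B


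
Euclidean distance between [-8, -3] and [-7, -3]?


d = sqrt(sum of squared differences). (-8--7)^2=1, (-3--3)^2=0. Sum = 1.

1


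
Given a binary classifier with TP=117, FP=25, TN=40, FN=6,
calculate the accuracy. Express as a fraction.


Accuracy = (TP + TN) / (TP + TN + FP + FN) = (117 + 40) / 188 = 157/188.

157/188


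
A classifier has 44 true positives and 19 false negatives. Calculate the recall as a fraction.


Recall = TP / (TP + FN) = 44 / 63 = 44/63.

44/63


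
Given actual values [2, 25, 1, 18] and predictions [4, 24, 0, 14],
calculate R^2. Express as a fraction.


Mean(y) = 23/2. SS_res = 22. SS_tot = 425. R^2 = 1 - 22/(425) = 403/425.

403/425


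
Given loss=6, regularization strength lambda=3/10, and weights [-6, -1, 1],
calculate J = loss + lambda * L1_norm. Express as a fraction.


L1 norm = sum(|w|) = 8. J = 6 + 3/10 * 8 = 42/5.

42/5


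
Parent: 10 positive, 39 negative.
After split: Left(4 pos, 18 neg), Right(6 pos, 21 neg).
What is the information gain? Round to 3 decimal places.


H(parent) = 0.7300. H(left) = 0.6840, H(right) = 0.7642. Weighted = (22/49)*0.6840 + (27/49)*0.7642 = 0.7282. IG = 0.7300 - 0.7282 = 0.0018, which rounds to 0.002.

0.002


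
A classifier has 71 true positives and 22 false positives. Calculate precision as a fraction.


Precision = TP / (TP + FP) = 71 / 93 = 71/93.

71/93


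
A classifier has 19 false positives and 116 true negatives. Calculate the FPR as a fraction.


FPR = FP / (FP + TN) = 19 / 135 = 19/135.

19/135


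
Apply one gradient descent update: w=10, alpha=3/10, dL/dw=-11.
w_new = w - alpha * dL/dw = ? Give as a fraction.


w_new = 10 - 3/10 * -11 = 10 - -33/10 = 133/10.

133/10


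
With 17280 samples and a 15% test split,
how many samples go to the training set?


Test set = 17280 * 15% = 2592. Training set = 17280 - 2592 = 14688.

14688


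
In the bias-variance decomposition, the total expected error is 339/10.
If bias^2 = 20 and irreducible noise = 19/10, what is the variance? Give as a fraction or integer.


Total error = bias^2 + variance + irreducible noise. So variance = 339/10 - 20 - 19/10 = 12.

12


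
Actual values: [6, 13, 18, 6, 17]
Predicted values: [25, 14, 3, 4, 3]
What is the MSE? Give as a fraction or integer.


MSE = (1/5) * ((6-25)^2=361 + (13-14)^2=1 + (18-3)^2=225 + (6-4)^2=4 + (17-3)^2=196). Sum = 787. MSE = 787/5.

787/5


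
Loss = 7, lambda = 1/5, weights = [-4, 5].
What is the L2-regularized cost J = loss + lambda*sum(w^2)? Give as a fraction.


L2 sq norm = sum(w^2) = 41. J = 7 + 1/5 * 41 = 76/5.

76/5


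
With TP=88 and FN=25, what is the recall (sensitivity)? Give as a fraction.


Recall = TP / (TP + FN) = 88 / 113 = 88/113.

88/113


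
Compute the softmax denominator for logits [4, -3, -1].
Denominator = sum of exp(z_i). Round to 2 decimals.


Denom = e^4=54.5982 + e^-3=0.0498 + e^-1=0.3679. Sum = 55.0159, which rounds to 55.02.

55.02


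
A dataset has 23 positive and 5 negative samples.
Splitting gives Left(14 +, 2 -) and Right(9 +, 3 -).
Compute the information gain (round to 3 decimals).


H(parent) = 0.6769. H(left) = 0.5436, H(right) = 0.8113. Weighted = (16/28)*0.5436 + (12/28)*0.8113 = 0.6583. IG = 0.6769 - 0.6583 = 0.0186, which rounds to 0.019.

0.019


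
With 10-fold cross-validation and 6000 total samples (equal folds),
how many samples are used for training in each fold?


Each validation fold has 6000/10 = 600 samples. Training set = 6000 - 600 = 5400.

5400


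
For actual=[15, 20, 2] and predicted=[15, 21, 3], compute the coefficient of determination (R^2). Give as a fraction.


Mean(y) = 37/3. SS_res = 2. SS_tot = 518/3. R^2 = 1 - 2/(518/3) = 256/259.

256/259


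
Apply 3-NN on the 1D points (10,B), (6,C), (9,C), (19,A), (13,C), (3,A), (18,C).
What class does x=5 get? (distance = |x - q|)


Distances: |10-5|=5, |6-5|=1, |9-5|=4, |19-5|=14, |13-5|=8, |3-5|=2, |18-5|=13. 3 nearest: (6,C), (3,A), (9,C). Counts: {'C': 2, 'A': 1}. Majority class: C.

C


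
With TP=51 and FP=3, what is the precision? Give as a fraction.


Precision = TP / (TP + FP) = 51 / 54 = 17/18.

17/18


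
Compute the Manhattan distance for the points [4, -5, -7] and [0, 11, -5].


d = sum of absolute differences: |4-0|=4 + |-5-11|=16 + |-7--5|=2 = 22.

22


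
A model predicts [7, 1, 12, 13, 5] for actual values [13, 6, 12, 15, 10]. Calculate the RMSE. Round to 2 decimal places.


MSE = 18.0000. RMSE = sqrt(18.0000) = 4.24.

4.24


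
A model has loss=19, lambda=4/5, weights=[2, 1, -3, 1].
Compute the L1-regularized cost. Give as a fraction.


L1 norm = sum(|w|) = 7. J = 19 + 4/5 * 7 = 123/5.

123/5


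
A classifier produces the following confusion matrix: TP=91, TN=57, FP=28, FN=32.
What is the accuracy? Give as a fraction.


Accuracy = (TP + TN) / (TP + TN + FP + FN) = (91 + 57) / 208 = 37/52.

37/52


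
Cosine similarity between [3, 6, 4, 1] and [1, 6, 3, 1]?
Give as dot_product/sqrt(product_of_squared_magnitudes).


dot = 52. |a|^2 = 62, |b|^2 = 47. cos = 52/sqrt(2914).

52/sqrt(2914)


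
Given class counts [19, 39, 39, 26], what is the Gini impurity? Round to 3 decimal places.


Total = 123. Proportions: 19/123, 39/123, 39/123, 26/123. sum(p_i^2) = 0.2696. Gini = 1 - 0.2696 = 0.7304, which rounds to 0.730.

0.730


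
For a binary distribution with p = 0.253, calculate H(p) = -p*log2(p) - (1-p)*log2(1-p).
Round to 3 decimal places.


H = -0.253*log2(0.253) - 0.747*log2(0.747) = 0.816.

0.816


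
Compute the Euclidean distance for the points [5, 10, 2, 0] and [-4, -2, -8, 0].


d = sqrt(sum of squared differences). (5--4)^2=81, (10--2)^2=144, (2--8)^2=100, (0-0)^2=0. Sum = 325.

sqrt(325)


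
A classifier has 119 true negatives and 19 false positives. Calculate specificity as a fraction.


Specificity = TN / (TN + FP) = 119 / 138 = 119/138.

119/138


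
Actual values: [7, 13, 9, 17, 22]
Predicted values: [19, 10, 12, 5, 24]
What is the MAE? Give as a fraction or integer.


MAE = (1/5) * (|7-19|=12 + |13-10|=3 + |9-12|=3 + |17-5|=12 + |22-24|=2). Sum = 32. MAE = 32/5.

32/5


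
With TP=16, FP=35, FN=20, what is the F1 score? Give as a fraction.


Precision = 16/51 = 16/51. Recall = 16/36 = 4/9. F1 = 2*P*R/(P+R) = 32/87.

32/87


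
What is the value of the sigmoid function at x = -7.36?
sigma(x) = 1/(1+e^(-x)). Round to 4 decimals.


sigma(-7.36) = 1/(1+e^(7.36)) = 1/(1+1571.836563) = 1/1572.836563 = 0.0006.

0.0006


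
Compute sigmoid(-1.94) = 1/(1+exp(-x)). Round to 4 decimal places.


sigma(-1.94) = 1/(1+e^(1.94)) = 1/(1+6.958751) = 1/7.958751 = 0.1256.

0.1256


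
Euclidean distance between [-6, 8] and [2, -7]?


d = sqrt(sum of squared differences). (-6-2)^2=64, (8--7)^2=225. Sum = 289.

17


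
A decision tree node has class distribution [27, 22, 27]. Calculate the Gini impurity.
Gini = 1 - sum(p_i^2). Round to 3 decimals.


Total = 76. Proportions: 27/76, 22/76, 27/76. sum(p_i^2) = 0.3362. Gini = 1 - 0.3362 = 0.6638, which rounds to 0.664.

0.664


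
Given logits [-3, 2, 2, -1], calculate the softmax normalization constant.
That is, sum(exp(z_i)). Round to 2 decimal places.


Denom = e^-3=0.0498 + e^2=7.3891 + e^2=7.3891 + e^-1=0.3679. Sum = 15.1959, which rounds to 15.20.

15.20


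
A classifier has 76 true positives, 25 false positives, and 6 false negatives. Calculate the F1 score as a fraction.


Precision = 76/101 = 76/101. Recall = 76/82 = 38/41. F1 = 2*P*R/(P+R) = 152/183.

152/183


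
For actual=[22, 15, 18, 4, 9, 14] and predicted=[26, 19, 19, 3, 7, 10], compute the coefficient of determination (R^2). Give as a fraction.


Mean(y) = 41/3. SS_res = 54. SS_tot = 616/3. R^2 = 1 - 54/(616/3) = 227/308.

227/308


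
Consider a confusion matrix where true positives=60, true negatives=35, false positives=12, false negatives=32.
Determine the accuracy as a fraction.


Accuracy = (TP + TN) / (TP + TN + FP + FN) = (60 + 35) / 139 = 95/139.

95/139


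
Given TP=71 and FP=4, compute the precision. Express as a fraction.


Precision = TP / (TP + FP) = 71 / 75 = 71/75.

71/75


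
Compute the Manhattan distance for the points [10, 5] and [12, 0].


d = sum of absolute differences: |10-12|=2 + |5-0|=5 = 7.

7


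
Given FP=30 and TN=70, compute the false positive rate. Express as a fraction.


FPR = FP / (FP + TN) = 30 / 100 = 3/10.

3/10


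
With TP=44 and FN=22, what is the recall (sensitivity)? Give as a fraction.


Recall = TP / (TP + FN) = 44 / 66 = 2/3.

2/3


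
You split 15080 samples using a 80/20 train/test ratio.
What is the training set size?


Test set = 15080 * 20% = 3016. Training set = 15080 - 3016 = 12064.

12064


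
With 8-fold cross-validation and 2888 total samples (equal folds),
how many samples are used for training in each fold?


Each validation fold has 2888/8 = 361 samples. Training set = 2888 - 361 = 2527.

2527


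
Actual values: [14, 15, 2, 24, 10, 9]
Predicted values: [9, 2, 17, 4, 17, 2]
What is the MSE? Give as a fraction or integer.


MSE = (1/6) * ((14-9)^2=25 + (15-2)^2=169 + (2-17)^2=225 + (24-4)^2=400 + (10-17)^2=49 + (9-2)^2=49). Sum = 917. MSE = 917/6.

917/6


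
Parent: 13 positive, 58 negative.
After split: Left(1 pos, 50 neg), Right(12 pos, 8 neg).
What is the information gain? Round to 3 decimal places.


H(parent) = 0.6868. H(left) = 0.1392, H(right) = 0.9710. Weighted = (51/71)*0.1392 + (20/71)*0.9710 = 0.3735. IG = 0.6868 - 0.3735 = 0.3133, which rounds to 0.313.

0.313


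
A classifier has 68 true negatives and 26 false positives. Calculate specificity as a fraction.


Specificity = TN / (TN + FP) = 68 / 94 = 34/47.

34/47


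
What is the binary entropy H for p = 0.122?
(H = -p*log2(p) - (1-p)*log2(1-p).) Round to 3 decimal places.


H = -0.122*log2(0.122) - 0.878*log2(0.878) = 0.535.

0.535


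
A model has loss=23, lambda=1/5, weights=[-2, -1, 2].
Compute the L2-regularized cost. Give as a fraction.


L2 sq norm = sum(w^2) = 9. J = 23 + 1/5 * 9 = 124/5.

124/5


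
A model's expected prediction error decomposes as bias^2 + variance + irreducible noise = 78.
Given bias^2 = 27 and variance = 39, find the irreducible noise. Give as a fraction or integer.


Total error = bias^2 + variance + irreducible noise. So irreducible noise = 78 - 27 - 39 = 12.

12


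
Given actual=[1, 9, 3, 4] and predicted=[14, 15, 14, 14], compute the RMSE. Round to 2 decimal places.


MSE = 106.5000. RMSE = sqrt(106.5000) = 10.32.

10.32


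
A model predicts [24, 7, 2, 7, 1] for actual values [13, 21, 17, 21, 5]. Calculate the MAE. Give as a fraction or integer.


MAE = (1/5) * (|13-24|=11 + |21-7|=14 + |17-2|=15 + |21-7|=14 + |5-1|=4). Sum = 58. MAE = 58/5.

58/5


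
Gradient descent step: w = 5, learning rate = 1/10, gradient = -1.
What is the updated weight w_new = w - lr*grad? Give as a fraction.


w_new = 5 - 1/10 * -1 = 5 - -1/10 = 51/10.

51/10


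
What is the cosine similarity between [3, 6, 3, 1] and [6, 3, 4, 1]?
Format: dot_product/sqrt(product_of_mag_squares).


dot = 49. |a|^2 = 55, |b|^2 = 62. cos = 49/sqrt(3410).

49/sqrt(3410)


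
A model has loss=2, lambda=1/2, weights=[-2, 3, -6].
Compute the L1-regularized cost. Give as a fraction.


L1 norm = sum(|w|) = 11. J = 2 + 1/2 * 11 = 15/2.

15/2


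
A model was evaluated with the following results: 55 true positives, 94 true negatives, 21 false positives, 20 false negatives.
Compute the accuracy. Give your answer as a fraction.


Accuracy = (TP + TN) / (TP + TN + FP + FN) = (55 + 94) / 190 = 149/190.

149/190


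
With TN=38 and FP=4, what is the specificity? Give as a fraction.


Specificity = TN / (TN + FP) = 38 / 42 = 19/21.

19/21


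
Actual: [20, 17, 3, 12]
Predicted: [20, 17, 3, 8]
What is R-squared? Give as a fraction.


Mean(y) = 13. SS_res = 16. SS_tot = 166. R^2 = 1 - 16/(166) = 75/83.

75/83


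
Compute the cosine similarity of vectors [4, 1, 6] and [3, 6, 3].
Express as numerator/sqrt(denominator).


dot = 36. |a|^2 = 53, |b|^2 = 54. cos = 36/sqrt(2862).

36/sqrt(2862)


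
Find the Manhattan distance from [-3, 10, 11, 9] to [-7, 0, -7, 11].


d = sum of absolute differences: |-3--7|=4 + |10-0|=10 + |11--7|=18 + |9-11|=2 = 34.

34


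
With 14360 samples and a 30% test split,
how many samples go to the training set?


Test set = 14360 * 30% = 4308. Training set = 14360 - 4308 = 10052.

10052


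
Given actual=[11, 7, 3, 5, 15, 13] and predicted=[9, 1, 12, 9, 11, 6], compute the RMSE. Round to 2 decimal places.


MSE = 33.6667. RMSE = sqrt(33.6667) = 5.80.

5.80


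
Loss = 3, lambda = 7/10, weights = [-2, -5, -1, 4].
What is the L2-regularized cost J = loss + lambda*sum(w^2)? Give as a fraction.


L2 sq norm = sum(w^2) = 46. J = 3 + 7/10 * 46 = 176/5.

176/5


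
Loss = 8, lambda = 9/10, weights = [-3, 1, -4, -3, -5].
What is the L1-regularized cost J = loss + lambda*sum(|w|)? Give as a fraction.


L1 norm = sum(|w|) = 16. J = 8 + 9/10 * 16 = 112/5.

112/5


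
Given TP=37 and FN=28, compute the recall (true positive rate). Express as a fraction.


Recall = TP / (TP + FN) = 37 / 65 = 37/65.

37/65


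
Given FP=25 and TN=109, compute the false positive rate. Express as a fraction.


FPR = FP / (FP + TN) = 25 / 134 = 25/134.

25/134


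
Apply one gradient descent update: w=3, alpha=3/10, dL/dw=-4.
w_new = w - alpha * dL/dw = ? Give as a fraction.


w_new = 3 - 3/10 * -4 = 3 - -6/5 = 21/5.

21/5


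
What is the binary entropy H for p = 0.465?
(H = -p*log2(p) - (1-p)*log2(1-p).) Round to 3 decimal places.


H = -0.465*log2(0.465) - 0.535*log2(0.535) = 0.996.

0.996


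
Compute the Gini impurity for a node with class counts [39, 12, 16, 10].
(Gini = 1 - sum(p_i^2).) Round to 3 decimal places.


Total = 77. Proportions: 39/77, 12/77, 16/77, 10/77. sum(p_i^2) = 0.3409. Gini = 1 - 0.3409 = 0.6591, which rounds to 0.659.

0.659


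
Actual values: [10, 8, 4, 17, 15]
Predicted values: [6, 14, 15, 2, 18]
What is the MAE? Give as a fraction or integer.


MAE = (1/5) * (|10-6|=4 + |8-14|=6 + |4-15|=11 + |17-2|=15 + |15-18|=3). Sum = 39. MAE = 39/5.

39/5


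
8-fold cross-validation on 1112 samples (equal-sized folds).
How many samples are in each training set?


Each validation fold has 1112/8 = 139 samples. Training set = 1112 - 139 = 973.

973


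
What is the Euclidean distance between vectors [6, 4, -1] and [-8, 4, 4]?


d = sqrt(sum of squared differences). (6--8)^2=196, (4-4)^2=0, (-1-4)^2=25. Sum = 221.

sqrt(221)


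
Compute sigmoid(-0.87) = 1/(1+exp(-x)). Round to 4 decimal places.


sigma(-0.87) = 1/(1+e^(0.87)) = 1/(1+2.386911) = 1/3.386911 = 0.2953.

0.2953


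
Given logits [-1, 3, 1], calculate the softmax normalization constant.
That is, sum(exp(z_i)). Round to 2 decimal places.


Denom = e^-1=0.3679 + e^3=20.0855 + e^1=2.7183. Sum = 23.1717, which rounds to 23.17.

23.17


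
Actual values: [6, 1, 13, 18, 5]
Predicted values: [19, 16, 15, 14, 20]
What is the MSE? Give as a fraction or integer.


MSE = (1/5) * ((6-19)^2=169 + (1-16)^2=225 + (13-15)^2=4 + (18-14)^2=16 + (5-20)^2=225). Sum = 639. MSE = 639/5.

639/5


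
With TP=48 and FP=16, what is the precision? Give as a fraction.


Precision = TP / (TP + FP) = 48 / 64 = 3/4.

3/4


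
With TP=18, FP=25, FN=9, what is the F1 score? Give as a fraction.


Precision = 18/43 = 18/43. Recall = 18/27 = 2/3. F1 = 2*P*R/(P+R) = 18/35.

18/35


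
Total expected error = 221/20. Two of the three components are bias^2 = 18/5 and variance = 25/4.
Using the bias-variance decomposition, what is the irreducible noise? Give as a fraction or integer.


Total error = bias^2 + variance + irreducible noise. So irreducible noise = 221/20 - 18/5 - 25/4 = 6/5.

6/5


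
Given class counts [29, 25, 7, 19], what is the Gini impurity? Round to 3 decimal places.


Total = 80. Proportions: 29/80, 25/80, 7/80, 19/80. sum(p_i^2) = 0.2931. Gini = 1 - 0.2931 = 0.7069, which rounds to 0.707.

0.707


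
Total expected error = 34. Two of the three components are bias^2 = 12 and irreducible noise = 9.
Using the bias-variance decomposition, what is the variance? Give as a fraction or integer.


Total error = bias^2 + variance + irreducible noise. So variance = 34 - 12 - 9 = 13.

13


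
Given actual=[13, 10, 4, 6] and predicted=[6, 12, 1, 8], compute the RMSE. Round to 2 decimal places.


MSE = 16.5000. RMSE = sqrt(16.5000) = 4.06.

4.06


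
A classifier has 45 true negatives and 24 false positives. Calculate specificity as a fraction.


Specificity = TN / (TN + FP) = 45 / 69 = 15/23.

15/23


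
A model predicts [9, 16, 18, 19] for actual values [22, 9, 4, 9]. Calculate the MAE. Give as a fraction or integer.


MAE = (1/4) * (|22-9|=13 + |9-16|=7 + |4-18|=14 + |9-19|=10). Sum = 44. MAE = 11.

11


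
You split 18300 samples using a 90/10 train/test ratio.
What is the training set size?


Test set = 18300 * 10% = 1830. Training set = 18300 - 1830 = 16470.

16470


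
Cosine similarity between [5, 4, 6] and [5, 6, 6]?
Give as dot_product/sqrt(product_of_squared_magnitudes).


dot = 85. |a|^2 = 77, |b|^2 = 97. cos = 85/sqrt(7469).

85/sqrt(7469)


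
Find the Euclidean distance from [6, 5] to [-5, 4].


d = sqrt(sum of squared differences). (6--5)^2=121, (5-4)^2=1. Sum = 122.

sqrt(122)


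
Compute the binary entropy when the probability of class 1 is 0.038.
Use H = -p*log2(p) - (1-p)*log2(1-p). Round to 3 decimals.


H = -0.038*log2(0.038) - 0.962*log2(0.962) = 0.233.

0.233


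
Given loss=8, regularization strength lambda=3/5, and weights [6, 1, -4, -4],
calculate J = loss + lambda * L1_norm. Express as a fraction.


L1 norm = sum(|w|) = 15. J = 8 + 3/5 * 15 = 17.

17


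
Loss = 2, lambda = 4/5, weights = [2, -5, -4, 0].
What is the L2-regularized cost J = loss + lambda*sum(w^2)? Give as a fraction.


L2 sq norm = sum(w^2) = 45. J = 2 + 4/5 * 45 = 38.

38


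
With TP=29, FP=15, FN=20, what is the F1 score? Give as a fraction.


Precision = 29/44 = 29/44. Recall = 29/49 = 29/49. F1 = 2*P*R/(P+R) = 58/93.

58/93


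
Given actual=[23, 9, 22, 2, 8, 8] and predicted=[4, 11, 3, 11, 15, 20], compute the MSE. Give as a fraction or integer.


MSE = (1/6) * ((23-4)^2=361 + (9-11)^2=4 + (22-3)^2=361 + (2-11)^2=81 + (8-15)^2=49 + (8-20)^2=144). Sum = 1000. MSE = 500/3.

500/3


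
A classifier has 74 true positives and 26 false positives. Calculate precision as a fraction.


Precision = TP / (TP + FP) = 74 / 100 = 37/50.

37/50


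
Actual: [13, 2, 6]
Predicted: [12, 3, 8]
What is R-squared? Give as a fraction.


Mean(y) = 7. SS_res = 6. SS_tot = 62. R^2 = 1 - 6/(62) = 28/31.

28/31


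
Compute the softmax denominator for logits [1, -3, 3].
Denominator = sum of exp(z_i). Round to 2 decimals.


Denom = e^1=2.7183 + e^-3=0.0498 + e^3=20.0855. Sum = 22.8536, which rounds to 22.85.

22.85


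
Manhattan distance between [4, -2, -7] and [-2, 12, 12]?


d = sum of absolute differences: |4--2|=6 + |-2-12|=14 + |-7-12|=19 = 39.

39


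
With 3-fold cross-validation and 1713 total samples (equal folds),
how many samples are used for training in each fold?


Each validation fold has 1713/3 = 571 samples. Training set = 1713 - 571 = 1142.

1142


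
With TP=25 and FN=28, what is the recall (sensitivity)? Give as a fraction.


Recall = TP / (TP + FN) = 25 / 53 = 25/53.

25/53


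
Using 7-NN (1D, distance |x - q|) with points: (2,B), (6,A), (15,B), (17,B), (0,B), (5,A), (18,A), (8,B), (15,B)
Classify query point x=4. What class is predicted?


Distances: |2-4|=2, |6-4|=2, |15-4|=11, |17-4|=13, |0-4|=4, |5-4|=1, |18-4|=14, |8-4|=4, |15-4|=11. 7 nearest: (5,A), (6,A), (2,B), (0,B), (8,B), (15,B), (15,B). Counts: {'A': 2, 'B': 5}. Majority class: B.

B


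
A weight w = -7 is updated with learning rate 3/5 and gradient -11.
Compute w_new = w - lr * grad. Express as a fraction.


w_new = -7 - 3/5 * -11 = -7 - -33/5 = -2/5.

-2/5


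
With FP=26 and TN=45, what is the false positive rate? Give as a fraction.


FPR = FP / (FP + TN) = 26 / 71 = 26/71.

26/71


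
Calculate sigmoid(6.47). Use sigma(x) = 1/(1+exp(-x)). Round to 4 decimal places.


sigma(6.47) = 1/(1+e^(-6.47)) = 1/(1+0.001549) = 1/1.001549 = 0.9985.

0.9985


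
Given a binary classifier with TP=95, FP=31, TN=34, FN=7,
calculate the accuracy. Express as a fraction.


Accuracy = (TP + TN) / (TP + TN + FP + FN) = (95 + 34) / 167 = 129/167.

129/167


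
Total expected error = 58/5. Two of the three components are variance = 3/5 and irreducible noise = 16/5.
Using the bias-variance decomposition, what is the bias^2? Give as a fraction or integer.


Total error = bias^2 + variance + irreducible noise. So bias^2 = 58/5 - 3/5 - 16/5 = 39/5.

39/5


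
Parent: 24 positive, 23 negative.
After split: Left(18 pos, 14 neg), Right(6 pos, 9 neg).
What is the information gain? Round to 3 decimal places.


H(parent) = 0.9997. H(left) = 0.9887, H(right) = 0.9710. Weighted = (32/47)*0.9887 + (15/47)*0.9710 = 0.9831. IG = 0.9997 - 0.9831 = 0.0166, which rounds to 0.017.

0.017


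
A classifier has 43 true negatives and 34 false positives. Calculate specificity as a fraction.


Specificity = TN / (TN + FP) = 43 / 77 = 43/77.

43/77


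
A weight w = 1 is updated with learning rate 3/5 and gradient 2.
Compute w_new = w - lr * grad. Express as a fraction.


w_new = 1 - 3/5 * 2 = 1 - 6/5 = -1/5.

-1/5


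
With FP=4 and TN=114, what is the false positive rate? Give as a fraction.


FPR = FP / (FP + TN) = 4 / 118 = 2/59.

2/59


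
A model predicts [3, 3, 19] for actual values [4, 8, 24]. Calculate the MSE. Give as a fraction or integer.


MSE = (1/3) * ((4-3)^2=1 + (8-3)^2=25 + (24-19)^2=25). Sum = 51. MSE = 17.

17


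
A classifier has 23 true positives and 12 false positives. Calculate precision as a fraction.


Precision = TP / (TP + FP) = 23 / 35 = 23/35.

23/35


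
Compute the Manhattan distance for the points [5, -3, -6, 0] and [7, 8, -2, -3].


d = sum of absolute differences: |5-7|=2 + |-3-8|=11 + |-6--2|=4 + |0--3|=3 = 20.

20


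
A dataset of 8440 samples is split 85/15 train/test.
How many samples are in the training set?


Test set = 8440 * 15% = 1266. Training set = 8440 - 1266 = 7174.

7174


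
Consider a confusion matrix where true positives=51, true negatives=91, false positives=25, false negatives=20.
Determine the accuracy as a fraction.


Accuracy = (TP + TN) / (TP + TN + FP + FN) = (51 + 91) / 187 = 142/187.

142/187


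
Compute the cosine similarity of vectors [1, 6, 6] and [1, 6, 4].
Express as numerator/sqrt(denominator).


dot = 61. |a|^2 = 73, |b|^2 = 53. cos = 61/sqrt(3869).

61/sqrt(3869)


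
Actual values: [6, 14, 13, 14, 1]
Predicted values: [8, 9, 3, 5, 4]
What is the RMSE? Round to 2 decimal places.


MSE = 43.8000. RMSE = sqrt(43.8000) = 6.62.

6.62


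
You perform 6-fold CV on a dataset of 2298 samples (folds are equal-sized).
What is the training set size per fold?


Each validation fold has 2298/6 = 383 samples. Training set = 2298 - 383 = 1915.

1915


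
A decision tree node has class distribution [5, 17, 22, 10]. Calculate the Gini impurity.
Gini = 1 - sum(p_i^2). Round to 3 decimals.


Total = 54. Proportions: 5/54, 17/54, 22/54, 10/54. sum(p_i^2) = 0.3080. Gini = 1 - 0.3080 = 0.6920, which rounds to 0.692.

0.692


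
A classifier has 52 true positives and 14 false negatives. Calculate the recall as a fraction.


Recall = TP / (TP + FN) = 52 / 66 = 26/33.

26/33


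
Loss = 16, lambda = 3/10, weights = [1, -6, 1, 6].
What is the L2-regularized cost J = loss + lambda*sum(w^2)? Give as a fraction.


L2 sq norm = sum(w^2) = 74. J = 16 + 3/10 * 74 = 191/5.

191/5


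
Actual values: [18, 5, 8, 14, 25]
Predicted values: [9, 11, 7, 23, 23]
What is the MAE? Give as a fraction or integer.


MAE = (1/5) * (|18-9|=9 + |5-11|=6 + |8-7|=1 + |14-23|=9 + |25-23|=2). Sum = 27. MAE = 27/5.

27/5


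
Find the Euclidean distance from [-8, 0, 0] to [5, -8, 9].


d = sqrt(sum of squared differences). (-8-5)^2=169, (0--8)^2=64, (0-9)^2=81. Sum = 314.

sqrt(314)


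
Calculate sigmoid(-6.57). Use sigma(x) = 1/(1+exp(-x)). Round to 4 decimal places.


sigma(-6.57) = 1/(1+e^(6.57)) = 1/(1+713.369843) = 1/714.369843 = 0.0014.

0.0014


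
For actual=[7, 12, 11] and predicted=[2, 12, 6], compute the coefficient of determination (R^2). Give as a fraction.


Mean(y) = 10. SS_res = 50. SS_tot = 14. R^2 = 1 - 50/(14) = -18/7.

-18/7


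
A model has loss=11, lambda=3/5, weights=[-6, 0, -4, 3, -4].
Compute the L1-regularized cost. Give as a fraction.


L1 norm = sum(|w|) = 17. J = 11 + 3/5 * 17 = 106/5.

106/5


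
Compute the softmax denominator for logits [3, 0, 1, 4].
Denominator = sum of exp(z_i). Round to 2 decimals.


Denom = e^3=20.0855 + e^0=1.0000 + e^1=2.7183 + e^4=54.5982. Sum = 78.4020, which rounds to 78.40.

78.40


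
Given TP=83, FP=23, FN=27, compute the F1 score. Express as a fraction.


Precision = 83/106 = 83/106. Recall = 83/110 = 83/110. F1 = 2*P*R/(P+R) = 83/108.

83/108


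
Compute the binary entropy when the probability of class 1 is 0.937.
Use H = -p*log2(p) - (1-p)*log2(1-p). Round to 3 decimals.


H = -0.937*log2(0.937) - 0.063*log2(0.063) = 0.339.

0.339


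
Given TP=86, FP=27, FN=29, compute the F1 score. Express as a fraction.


Precision = 86/113 = 86/113. Recall = 86/115 = 86/115. F1 = 2*P*R/(P+R) = 43/57.

43/57


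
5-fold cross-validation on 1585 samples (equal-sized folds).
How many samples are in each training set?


Each validation fold has 1585/5 = 317 samples. Training set = 1585 - 317 = 1268.

1268


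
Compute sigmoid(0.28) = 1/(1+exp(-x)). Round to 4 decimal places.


sigma(0.28) = 1/(1+e^(-0.28)) = 1/(1+0.755784) = 1/1.755784 = 0.5695.

0.5695


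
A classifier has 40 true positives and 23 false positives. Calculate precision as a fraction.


Precision = TP / (TP + FP) = 40 / 63 = 40/63.

40/63


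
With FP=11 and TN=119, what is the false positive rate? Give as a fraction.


FPR = FP / (FP + TN) = 11 / 130 = 11/130.

11/130


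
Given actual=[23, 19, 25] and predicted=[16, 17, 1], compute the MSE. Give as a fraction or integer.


MSE = (1/3) * ((23-16)^2=49 + (19-17)^2=4 + (25-1)^2=576). Sum = 629. MSE = 629/3.

629/3


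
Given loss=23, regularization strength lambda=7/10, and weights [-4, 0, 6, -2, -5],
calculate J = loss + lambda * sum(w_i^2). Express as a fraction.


L2 sq norm = sum(w^2) = 81. J = 23 + 7/10 * 81 = 797/10.

797/10


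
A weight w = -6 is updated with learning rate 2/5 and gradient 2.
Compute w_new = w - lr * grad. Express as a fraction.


w_new = -6 - 2/5 * 2 = -6 - 4/5 = -34/5.

-34/5


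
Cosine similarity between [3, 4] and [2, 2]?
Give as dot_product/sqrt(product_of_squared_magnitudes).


dot = 14. |a|^2 = 25, |b|^2 = 8. cos = 14/sqrt(200).

14/sqrt(200)


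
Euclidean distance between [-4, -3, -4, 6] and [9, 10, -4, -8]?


d = sqrt(sum of squared differences). (-4-9)^2=169, (-3-10)^2=169, (-4--4)^2=0, (6--8)^2=196. Sum = 534.

sqrt(534)


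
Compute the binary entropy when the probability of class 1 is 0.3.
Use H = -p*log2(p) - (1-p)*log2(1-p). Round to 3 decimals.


H = -0.3*log2(0.3) - 0.7*log2(0.7) = 0.881.

0.881


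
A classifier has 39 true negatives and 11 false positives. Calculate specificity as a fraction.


Specificity = TN / (TN + FP) = 39 / 50 = 39/50.

39/50


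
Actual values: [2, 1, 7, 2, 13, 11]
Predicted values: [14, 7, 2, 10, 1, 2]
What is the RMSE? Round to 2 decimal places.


MSE = 82.3333. RMSE = sqrt(82.3333) = 9.07.

9.07


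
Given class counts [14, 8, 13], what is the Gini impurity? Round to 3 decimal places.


Total = 35. Proportions: 14/35, 8/35, 13/35. sum(p_i^2) = 0.3502. Gini = 1 - 0.3502 = 0.6498, which rounds to 0.650.

0.650


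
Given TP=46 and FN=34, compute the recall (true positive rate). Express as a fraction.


Recall = TP / (TP + FN) = 46 / 80 = 23/40.

23/40


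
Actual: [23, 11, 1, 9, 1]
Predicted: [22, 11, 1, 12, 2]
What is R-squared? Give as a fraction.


Mean(y) = 9. SS_res = 11. SS_tot = 328. R^2 = 1 - 11/(328) = 317/328.

317/328


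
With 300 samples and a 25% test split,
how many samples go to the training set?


Test set = 300 * 25% = 75. Training set = 300 - 75 = 225.

225


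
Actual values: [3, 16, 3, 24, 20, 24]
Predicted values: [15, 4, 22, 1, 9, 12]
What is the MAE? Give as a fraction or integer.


MAE = (1/6) * (|3-15|=12 + |16-4|=12 + |3-22|=19 + |24-1|=23 + |20-9|=11 + |24-12|=12). Sum = 89. MAE = 89/6.

89/6


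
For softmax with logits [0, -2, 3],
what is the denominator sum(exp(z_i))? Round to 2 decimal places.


Denom = e^0=1.0000 + e^-2=0.1353 + e^3=20.0855. Sum = 21.2208, which rounds to 21.22.

21.22


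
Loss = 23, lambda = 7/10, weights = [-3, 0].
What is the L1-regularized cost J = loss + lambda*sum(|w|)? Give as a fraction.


L1 norm = sum(|w|) = 3. J = 23 + 7/10 * 3 = 251/10.

251/10


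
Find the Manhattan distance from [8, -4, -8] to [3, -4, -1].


d = sum of absolute differences: |8-3|=5 + |-4--4|=0 + |-8--1|=7 = 12.

12


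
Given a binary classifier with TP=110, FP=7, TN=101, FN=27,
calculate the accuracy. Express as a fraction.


Accuracy = (TP + TN) / (TP + TN + FP + FN) = (110 + 101) / 245 = 211/245.

211/245


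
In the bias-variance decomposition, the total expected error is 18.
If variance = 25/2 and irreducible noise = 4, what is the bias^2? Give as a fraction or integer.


Total error = bias^2 + variance + irreducible noise. So bias^2 = 18 - 25/2 - 4 = 3/2.

3/2


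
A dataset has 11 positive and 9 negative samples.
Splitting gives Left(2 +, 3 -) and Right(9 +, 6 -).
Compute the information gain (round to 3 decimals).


H(parent) = 0.9928. H(left) = 0.9710, H(right) = 0.9710. Weighted = (5/20)*0.9710 + (15/20)*0.9710 = 0.9710. IG = 0.9928 - 0.9710 = 0.0218, which rounds to 0.022.

0.022


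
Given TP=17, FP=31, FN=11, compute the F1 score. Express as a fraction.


Precision = 17/48 = 17/48. Recall = 17/28 = 17/28. F1 = 2*P*R/(P+R) = 17/38.

17/38


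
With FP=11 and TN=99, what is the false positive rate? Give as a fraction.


FPR = FP / (FP + TN) = 11 / 110 = 1/10.

1/10


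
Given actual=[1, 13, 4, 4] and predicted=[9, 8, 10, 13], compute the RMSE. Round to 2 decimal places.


MSE = 51.5000. RMSE = sqrt(51.5000) = 7.18.

7.18


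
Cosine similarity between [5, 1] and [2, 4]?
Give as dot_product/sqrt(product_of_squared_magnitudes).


dot = 14. |a|^2 = 26, |b|^2 = 20. cos = 14/sqrt(520).

14/sqrt(520)


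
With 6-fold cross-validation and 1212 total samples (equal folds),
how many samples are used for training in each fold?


Each validation fold has 1212/6 = 202 samples. Training set = 1212 - 202 = 1010.

1010


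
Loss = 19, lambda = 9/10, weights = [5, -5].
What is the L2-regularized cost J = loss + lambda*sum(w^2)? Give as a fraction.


L2 sq norm = sum(w^2) = 50. J = 19 + 9/10 * 50 = 64.

64


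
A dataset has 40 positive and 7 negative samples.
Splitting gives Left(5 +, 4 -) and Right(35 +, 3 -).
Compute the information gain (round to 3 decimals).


H(parent) = 0.6072. H(left) = 0.9911, H(right) = 0.3985. Weighted = (9/47)*0.9911 + (38/47)*0.3985 = 0.5120. IG = 0.6072 - 0.5120 = 0.0952, which rounds to 0.095.

0.095


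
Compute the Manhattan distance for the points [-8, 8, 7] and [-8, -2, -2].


d = sum of absolute differences: |-8--8|=0 + |8--2|=10 + |7--2|=9 = 19.

19


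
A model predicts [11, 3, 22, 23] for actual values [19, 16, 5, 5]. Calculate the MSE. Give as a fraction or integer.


MSE = (1/4) * ((19-11)^2=64 + (16-3)^2=169 + (5-22)^2=289 + (5-23)^2=324). Sum = 846. MSE = 423/2.

423/2


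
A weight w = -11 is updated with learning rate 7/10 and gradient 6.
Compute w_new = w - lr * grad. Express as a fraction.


w_new = -11 - 7/10 * 6 = -11 - 21/5 = -76/5.

-76/5


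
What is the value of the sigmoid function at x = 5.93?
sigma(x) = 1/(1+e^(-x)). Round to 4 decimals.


sigma(5.93) = 1/(1+e^(-5.93)) = 1/(1+0.002658) = 1/1.002658 = 0.9973.

0.9973


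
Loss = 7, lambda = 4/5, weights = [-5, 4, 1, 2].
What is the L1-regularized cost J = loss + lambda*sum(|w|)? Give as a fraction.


L1 norm = sum(|w|) = 12. J = 7 + 4/5 * 12 = 83/5.

83/5


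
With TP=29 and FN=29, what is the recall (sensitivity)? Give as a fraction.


Recall = TP / (TP + FN) = 29 / 58 = 1/2.

1/2


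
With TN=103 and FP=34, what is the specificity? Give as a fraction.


Specificity = TN / (TN + FP) = 103 / 137 = 103/137.

103/137


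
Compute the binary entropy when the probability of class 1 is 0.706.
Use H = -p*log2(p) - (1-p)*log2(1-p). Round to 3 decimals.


H = -0.706*log2(0.706) - 0.294*log2(0.294) = 0.874.

0.874


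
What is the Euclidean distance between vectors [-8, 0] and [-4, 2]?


d = sqrt(sum of squared differences). (-8--4)^2=16, (0-2)^2=4. Sum = 20.

sqrt(20)


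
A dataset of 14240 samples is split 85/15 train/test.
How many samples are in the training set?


Test set = 14240 * 15% = 2136. Training set = 14240 - 2136 = 12104.

12104
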